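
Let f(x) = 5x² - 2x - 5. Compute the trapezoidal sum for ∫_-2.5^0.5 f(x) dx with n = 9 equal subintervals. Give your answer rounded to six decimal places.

17.527778

Δx = (0.5 − (-2.5))/9 = 1/3.
f(-2.5) = 31.25, f(-13/6) = 821/36, f(-11/6) = 557/36, f(-1.5) = 9.25, f(-7/6) = 149/36, f(-5/6) = 5/36, f(-0.5) = -2.75, f(-1/6) = -163/36, f(1/6) = -187/36, f(0.5) = -4.75.
T_9 = (Δx/2)·[f(x_0) + 2f(x_1) + ... + 2f(x_{8}) + f(x_9)].
Sum ≈ 17.527778.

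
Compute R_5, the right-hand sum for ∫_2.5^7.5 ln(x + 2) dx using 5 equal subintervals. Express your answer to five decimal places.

Δx = (7.5 − 2.5)/5 = 1.
Right endpoints: 3.5, 4.5, 5.5, 6.5, 7.5.
f(3.5) ≈ 1.70475, f(4.5) ≈ 1.87180, f(5.5) ≈ 2.01490, f(6.5) ≈ 2.14007, f(7.5) ≈ 2.25129.
Sum = Δx · [f(3.5) + f(4.5) + f(5.5) + f(6.5) + f(7.5)].
Sum ≈ 9.98281.

9.98281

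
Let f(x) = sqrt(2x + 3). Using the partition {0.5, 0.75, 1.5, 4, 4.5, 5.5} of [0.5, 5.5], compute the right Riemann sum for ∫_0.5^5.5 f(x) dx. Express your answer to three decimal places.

16.133

Subinterval widths: 0.25, 0.75, 2.5, 0.5, 1.
Right endpoints: 0.75, 1.5, 4, 4.5, 5.5.
f(0.75) ≈ 2.121, f(1.5) ≈ 2.449, f(4) ≈ 3.317, f(4.5) ≈ 3.464, f(5.5) ≈ 3.742.
Sum = Σ Δx_i · f(x_i).
Sum ≈ 16.133.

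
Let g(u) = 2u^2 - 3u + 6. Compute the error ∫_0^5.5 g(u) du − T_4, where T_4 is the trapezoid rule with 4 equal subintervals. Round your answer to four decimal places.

Exact integral: ∫_0^5.5 g(u) du ≈ 98.541667.
T_4 = 102.0078125.
Error ≈ 98.541667 − 102.0078125 ≈ -3.4661.

-3.4661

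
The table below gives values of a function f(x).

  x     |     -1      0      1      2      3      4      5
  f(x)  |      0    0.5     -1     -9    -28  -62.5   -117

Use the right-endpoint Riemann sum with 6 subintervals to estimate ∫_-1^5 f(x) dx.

-217

Δx = 1.
Sum = 1·[0.5 + (-1) + (-9) + (-28) + (-62.5) + (-117)] = -217.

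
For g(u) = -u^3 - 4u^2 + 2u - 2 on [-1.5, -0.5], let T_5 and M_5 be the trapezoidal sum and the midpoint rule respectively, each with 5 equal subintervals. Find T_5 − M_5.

-0.01

T_5 = -7.09.
M_5 = -7.08.
T_5 − M_5 = -0.01.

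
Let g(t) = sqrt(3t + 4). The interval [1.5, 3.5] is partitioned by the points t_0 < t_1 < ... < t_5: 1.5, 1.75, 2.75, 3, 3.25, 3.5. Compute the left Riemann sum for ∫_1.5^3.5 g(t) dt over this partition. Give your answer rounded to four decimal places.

6.4737

Subinterval widths: 0.25, 1, 0.25, 0.25, 0.25.
Left endpoints: 1.5, 1.75, 2.75, 3, 3.25.
g(1.5) ≈ 2.9155, g(1.75) ≈ 3.0414, g(2.75) ≈ 3.5000, g(3) ≈ 3.6056, g(3.25) ≈ 3.7081.
Sum = Σ Δt_i · g(t_i).
Sum ≈ 6.4737.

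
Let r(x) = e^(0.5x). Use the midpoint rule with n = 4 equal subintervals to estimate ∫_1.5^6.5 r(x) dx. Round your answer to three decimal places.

Δx = (6.5 − 1.5)/4 = 1.25.
Midpoints: 2.125, 3.375, 4.625, 5.875.
r(2.125) ≈ 2.894, r(3.375) ≈ 5.406, r(4.625) ≈ 10.100, r(5.875) ≈ 18.869.
Sum = Δx · [r(2.125) + r(3.375) + r(4.625) + r(5.875)].
Sum ≈ 46.585.

46.585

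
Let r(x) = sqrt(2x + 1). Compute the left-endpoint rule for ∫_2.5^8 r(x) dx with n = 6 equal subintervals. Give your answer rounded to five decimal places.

17.68664

Δx = (8 − 2.5)/6 = 11/12.
Left endpoints: 2.5, 41/12, 13/3, 5.25, 37/6, 85/12.
r(2.5) ≈ 2.44949, r(41/12) ≈ 2.79881, r(13/3) ≈ 3.10913, r(5.25) ≈ 3.39116, r(37/6) ≈ 3.65148, r(85/12) ≈ 3.89444.
Sum = Δx · [r(2.5) + r(41/12) + r(13/3) + ...].
Sum ≈ 17.68664.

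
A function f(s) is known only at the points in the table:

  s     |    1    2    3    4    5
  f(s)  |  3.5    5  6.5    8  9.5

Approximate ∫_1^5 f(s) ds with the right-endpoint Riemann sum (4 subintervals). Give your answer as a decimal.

29

Δs = 1.
Sum = 1·[5 + 6.5 + 8 + 9.5] = 29.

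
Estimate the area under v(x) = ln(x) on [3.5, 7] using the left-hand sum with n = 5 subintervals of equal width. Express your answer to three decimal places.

5.488

Δx = (7 − 3.5)/5 = 0.7.
Left endpoints: 3.5, 4.2, 4.9, 5.6, 6.3.
v(3.5) ≈ 1.253, v(4.2) ≈ 1.435, v(4.9) ≈ 1.589, v(5.6) ≈ 1.723, v(6.3) ≈ 1.841.
Sum = Δx · [v(3.5) + v(4.2) + v(4.9) + v(5.6) + v(6.3)].
Sum ≈ 5.488.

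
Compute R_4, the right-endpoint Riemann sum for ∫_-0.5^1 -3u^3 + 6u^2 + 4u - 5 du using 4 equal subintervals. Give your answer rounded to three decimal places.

Δu = (1 − (-0.5))/4 = 0.375.
Right endpoints: -0.125, 0.25, 0.625, 1.
f(-0.125) = -2765/512, f(0.25) = -3.671875, f(0.625) = -455/512, f(1) = 2.
Sum = Δu · [f(-0.125) + f(0.25) + f(0.625) + f(1)].
Sum ≈ -2.985.

-2.985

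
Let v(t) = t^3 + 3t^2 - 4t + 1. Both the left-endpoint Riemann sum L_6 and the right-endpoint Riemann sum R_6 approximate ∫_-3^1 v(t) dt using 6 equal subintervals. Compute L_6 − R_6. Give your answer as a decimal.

8

L_6 = 32.
R_6 = 24.
L_6 − R_6 = 8.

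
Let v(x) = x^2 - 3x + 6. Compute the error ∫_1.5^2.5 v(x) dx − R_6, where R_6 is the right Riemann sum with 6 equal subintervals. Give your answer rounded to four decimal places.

-0.0880

Exact integral: ∫_1.5^2.5 v(x) dx ≈ 4.083333.
R_6 ≈ 4.171296.
Error ≈ 4.083333 − 4.171296 ≈ -0.0880.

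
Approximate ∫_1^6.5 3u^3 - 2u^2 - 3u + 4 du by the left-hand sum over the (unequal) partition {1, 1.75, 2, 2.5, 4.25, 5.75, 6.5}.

711.0546875

Subinterval widths: 0.75, 0.25, 0.5, 1.75, 1.5, 0.75.
Left endpoints: 1, 1.75, 2, 2.5, 4.25, 5.75.
f(1) = 2, f(1.75) = 8.703125, f(2) = 14, f(2.5) = 30.875, f(4.25) = 185.421875, f(5.75) = 490.953125.
Sum = Σ Δu_i · f(u_i).
Sum = 711.0546875.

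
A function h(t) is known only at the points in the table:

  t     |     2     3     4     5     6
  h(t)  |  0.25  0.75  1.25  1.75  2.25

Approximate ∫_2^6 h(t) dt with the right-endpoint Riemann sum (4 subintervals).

Δt = 1.
Sum = 1·[0.75 + 1.25 + 1.75 + 2.25] = 6.

6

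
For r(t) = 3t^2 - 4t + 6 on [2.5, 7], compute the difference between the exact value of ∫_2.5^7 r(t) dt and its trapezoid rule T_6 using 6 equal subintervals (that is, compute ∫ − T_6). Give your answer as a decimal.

Exact integral: ∫_2.5^7 r(t) dt = 268.875.
T_6 = 270.140625.
Error = 268.875 − 270.140625 = -1.265625.

-1.265625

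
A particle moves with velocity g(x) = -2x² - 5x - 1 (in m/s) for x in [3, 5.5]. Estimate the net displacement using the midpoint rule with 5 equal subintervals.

-148.4375

Δx = (5.5 − 3)/5 = 0.5.
Midpoints: 3.25, 3.75, 4.25, 4.75, 5.25.
g(3.25) = -38.375, g(3.75) = -47.875, g(4.25) = -58.375, g(4.75) = -69.875, g(5.25) = -82.375.
Sum = Δx · [g(3.25) + g(3.75) + g(4.25) + g(4.75) + g(5.25)].
Sum = -148.4375.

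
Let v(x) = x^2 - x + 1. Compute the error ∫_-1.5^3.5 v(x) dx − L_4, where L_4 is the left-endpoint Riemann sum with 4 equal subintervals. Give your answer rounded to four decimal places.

Exact integral: ∫_-1.5^3.5 v(x) dx ≈ 15.416667.
L_4 = 13.59375.
Error ≈ 15.416667 − 13.59375 ≈ 1.8229.

1.8229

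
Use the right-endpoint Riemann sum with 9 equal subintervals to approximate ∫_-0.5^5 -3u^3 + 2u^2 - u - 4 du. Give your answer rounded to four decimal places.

-527.1626

Δu = (5 − (-0.5))/9 = 11/18.
Right endpoints: 1/9, 13/18, 4/3, 35/18, 23/9, 19/6, 34/9, 79/18, 5.
f(1/9) = -994/243, f(13/18) = -9349/1944, f(4/3) = -80/9, f(35/18) = -39731/1944, f(23/9) = -10586/243, f(19/6) = -82.375, f(34/9) = -34258/243, f(79/18) = -434455/1944, f(5) = -334.
Sum = Δu · [f(1/9) + f(13/18) + f(4/3) + ...].
Sum ≈ -527.1626.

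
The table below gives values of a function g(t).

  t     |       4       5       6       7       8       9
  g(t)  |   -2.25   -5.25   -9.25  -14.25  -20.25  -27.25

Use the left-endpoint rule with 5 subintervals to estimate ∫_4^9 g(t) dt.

Δt = 1.
Sum = 1·[(-2.25) + (-5.25) + (-9.25) + (-14.25) + (-20.25)] = -51.25.

-51.25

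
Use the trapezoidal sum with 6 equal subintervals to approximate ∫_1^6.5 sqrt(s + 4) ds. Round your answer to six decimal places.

Δs = (6.5 − 1)/6 = 11/12.
f(1) ≈ 2.236068, f(23/12) ≈ 2.432420, f(17/6) ≈ 2.614065, f(3.75) ≈ 2.783882, f(14/3) ≈ 2.943920, f(67/12) ≈ 3.095696, f(6.5) ≈ 3.240370.
T_6 = (Δs/2)·[f(s_0) + 2f(s_1) + ... + 2f(s_{5}) + f(s_6)].
Sum ≈ 15.224185.

15.224185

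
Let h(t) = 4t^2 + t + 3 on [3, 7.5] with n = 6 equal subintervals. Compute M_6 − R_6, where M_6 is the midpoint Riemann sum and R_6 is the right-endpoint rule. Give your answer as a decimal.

M_6 = 562.78125.
R_6 = 637.875.
M_6 − R_6 = -75.09375.

-75.09375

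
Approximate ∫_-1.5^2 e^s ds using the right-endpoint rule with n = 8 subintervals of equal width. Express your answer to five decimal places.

8.84741

Δs = (2 − (-1.5))/8 = 0.4375.
Right endpoints: -1.0625, -0.625, -0.1875, 0.25, 0.6875, 1.125, 1.5625, 2.
f(-1.0625) ≈ 0.34559, f(-0.625) ≈ 0.53526, f(-0.1875) ≈ 0.82903, f(0.25) ≈ 1.28403, f(0.6875) ≈ 1.98874, f(1.125) ≈ 3.08022, f(1.5625) ≈ 4.77073, f(2) ≈ 7.38906.
Sum = Δs · [f(-1.0625) + f(-0.625) + f(-0.1875) + ...].
Sum ≈ 8.84741.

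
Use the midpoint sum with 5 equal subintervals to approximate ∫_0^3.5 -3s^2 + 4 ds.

-28.44625

Δs = (3.5 − 0)/5 = 0.7.
Midpoints: 0.35, 1.05, 1.75, 2.45, 3.15.
f(0.35) = 3.6325, f(1.05) = 0.6925, f(1.75) = -5.1875, f(2.45) = -14.0075, f(3.15) = -25.7675.
Sum = Δs · [f(0.35) + f(1.05) + f(1.75) + f(2.45) + f(3.15)].
Sum = -28.44625.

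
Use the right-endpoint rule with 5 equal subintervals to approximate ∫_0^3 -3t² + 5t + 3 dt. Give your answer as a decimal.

0.36

Δt = (3 − 0)/5 = 0.6.
Right endpoints: 0.6, 1.2, 1.8, 2.4, 3.
f(0.6) = 4.92, f(1.2) = 4.68, f(1.8) = 2.28, f(2.4) = -2.28, f(3) = -9.
Sum = Δt · [f(0.6) + f(1.2) + f(1.8) + f(2.4) + f(3)].
Sum = 0.36.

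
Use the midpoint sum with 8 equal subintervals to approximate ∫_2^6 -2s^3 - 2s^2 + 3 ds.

Δs = (6 − 2)/8 = 0.5.
Midpoints: 2.25, 2.75, 3.25, 3.75, 4.25, 4.75, 5.25, 5.75.
f(2.25) = -29.90625, f(2.75) = -53.71875, f(3.25) = -86.78125, f(3.75) = -130.59375, f(4.25) = -186.65625, f(4.75) = -256.46875, f(5.25) = -341.53125, f(5.75) = -443.34375.
Sum = Δs · [f(2.25) + f(2.75) + f(3.25) + ...].
Sum = -764.5.

-764.5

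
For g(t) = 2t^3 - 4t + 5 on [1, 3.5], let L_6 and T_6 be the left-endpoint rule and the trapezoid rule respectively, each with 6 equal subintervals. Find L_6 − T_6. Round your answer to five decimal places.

-15.36458

L_6 ≈ 50.1432292.
T_6 = 65.5078125.
L_6 − T_6 ≈ -15.36458.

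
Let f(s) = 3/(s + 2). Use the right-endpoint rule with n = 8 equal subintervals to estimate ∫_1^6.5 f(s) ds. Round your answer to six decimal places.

2.913363

Δs = (6.5 − 1)/8 = 0.6875.
Right endpoints: 1.6875, 2.375, 3.0625, 3.75, 4.4375, 5.125, 5.8125, 6.5.
f(1.6875) = 48/59, f(2.375) = 24/35, f(3.0625) = 16/27, f(3.75) = 12/23, f(4.4375) = 48/103, f(5.125) = 8/19, f(5.8125) = 0.384, f(6.5) = 6/17.
Sum = Δs · [f(1.6875) + f(2.375) + f(3.0625) + ...].
Sum ≈ 2.913363.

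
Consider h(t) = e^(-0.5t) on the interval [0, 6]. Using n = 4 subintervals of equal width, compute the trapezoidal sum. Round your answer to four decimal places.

Δt = (6 − 0)/4 = 1.5.
h(0) ≈ 1.0000, h(1.5) ≈ 0.4724, h(3) ≈ 0.2231, h(4.5) ≈ 0.1054, h(6) ≈ 0.0498.
T_4 = (Δt/2)·[h(t_0) + 2h(t_1) + 2h(t_2) + 2h(t_3) + h(t_4)].
Sum ≈ 1.9887.

1.9887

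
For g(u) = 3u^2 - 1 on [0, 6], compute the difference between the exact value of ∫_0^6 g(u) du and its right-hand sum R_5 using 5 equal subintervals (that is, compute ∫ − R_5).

Exact integral: ∫_0^6 g(u) du = 210.
R_5 = 279.12.
Error = 210 − 279.12 = -69.12.

-69.12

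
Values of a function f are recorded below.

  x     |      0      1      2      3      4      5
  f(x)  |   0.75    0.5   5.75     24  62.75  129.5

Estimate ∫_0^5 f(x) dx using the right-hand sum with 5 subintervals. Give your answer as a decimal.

222.5

Δx = 1.
Sum = 1·[0.5 + 5.75 + 24 + 62.75 + 129.5] = 222.5.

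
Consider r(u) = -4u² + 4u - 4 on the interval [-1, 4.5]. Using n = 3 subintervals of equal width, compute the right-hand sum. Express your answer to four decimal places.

-169.0741

Δu = (4.5 − (-1))/3 = 11/6.
Right endpoints: 5/6, 8/3, 4.5.
r(5/6) = -31/9, r(8/3) = -196/9, r(4.5) = -67.
Sum = Δu · [r(5/6) + r(8/3) + r(4.5)].
Sum ≈ -169.0741.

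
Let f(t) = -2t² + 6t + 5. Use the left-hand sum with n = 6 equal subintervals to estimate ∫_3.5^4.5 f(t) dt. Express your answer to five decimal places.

Δt = (4.5 − 3.5)/6 = 1/6.
Left endpoints: 3.5, 11/3, 23/6, 4, 25/6, 13/3.
f(3.5) = 1.5, f(11/3) = 1/9, f(23/6) = -25/18, f(4) = -3, f(25/6) = -85/18, f(13/3) = -59/9.
Sum = Δt · [f(3.5) + f(11/3) + f(23/6) + ...].
Sum ≈ -2.34259.

-2.34259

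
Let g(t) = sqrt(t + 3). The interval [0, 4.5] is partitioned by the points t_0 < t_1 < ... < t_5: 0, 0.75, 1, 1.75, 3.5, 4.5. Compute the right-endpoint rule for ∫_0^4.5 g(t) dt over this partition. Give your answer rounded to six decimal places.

10.787211

Subinterval widths: 0.75, 0.25, 0.75, 1.75, 1.
Right endpoints: 0.75, 1, 1.75, 3.5, 4.5.
g(0.75) ≈ 1.936492, g(1) ≈ 2.000000, g(1.75) ≈ 2.179449, g(3.5) ≈ 2.549510, g(4.5) ≈ 2.738613.
Sum = Σ Δt_i · g(t_i).
Sum ≈ 10.787211.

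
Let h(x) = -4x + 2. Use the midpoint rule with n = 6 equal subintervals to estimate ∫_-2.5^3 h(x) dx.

Δx = (3 − (-2.5))/6 = 11/12.
Midpoints: -49/24, -1.125, -5/24, 17/24, 1.625, 61/24.
h(-49/24) = 61/6, h(-1.125) = 6.5, h(-5/24) = 17/6, h(17/24) = -5/6, h(1.625) = -4.5, h(61/24) = -49/6.
Sum = Δx · [h(-49/24) + h(-1.125) + h(-5/24) + ...].
Sum = 5.5.

5.5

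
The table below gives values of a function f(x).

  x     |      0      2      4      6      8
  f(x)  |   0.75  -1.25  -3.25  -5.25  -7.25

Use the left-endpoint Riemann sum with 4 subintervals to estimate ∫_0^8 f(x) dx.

-18

Δx = 2.
Sum = 2·[0.75 + (-1.25) + (-3.25) + (-5.25)] = -18.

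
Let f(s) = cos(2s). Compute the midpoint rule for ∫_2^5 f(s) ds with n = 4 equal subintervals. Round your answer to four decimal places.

0.1171

Δs = (5 − 2)/4 = 0.75.
Midpoints: 2.375, 3.125, 3.875, 4.625.
f(2.375) ≈ 0.0376, f(3.125) ≈ 0.9994, f(3.875) ≈ 0.1038, f(4.625) ≈ -0.9848.
Sum = Δs · [f(2.375) + f(3.125) + f(3.875) + f(4.625)].
Sum ≈ 0.1171.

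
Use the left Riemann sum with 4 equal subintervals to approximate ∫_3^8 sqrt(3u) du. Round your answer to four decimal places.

18.9159

Δu = (8 − 3)/4 = 1.25.
Left endpoints: 3, 4.25, 5.5, 6.75.
f(3) ≈ 3.0000, f(4.25) ≈ 3.5707, f(5.5) ≈ 4.0620, f(6.75) ≈ 4.5000.
Sum = Δu · [f(3) + f(4.25) + f(5.5) + f(6.75)].
Sum ≈ 18.9159.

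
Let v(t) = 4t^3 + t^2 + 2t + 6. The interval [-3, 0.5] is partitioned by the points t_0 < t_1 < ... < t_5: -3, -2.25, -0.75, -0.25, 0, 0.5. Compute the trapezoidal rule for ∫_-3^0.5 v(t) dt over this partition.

Subinterval widths: 0.75, 1.5, 0.5, 0.25, 0.5.
v(-3) = -99, v(-2.25) = -39, v(-0.75) = 3.375, v(-0.25) = 5.5, v(0) = 6, v(0.5) = 7.75.
On each subinterval the trapezoid contributes (Δt_i/2)·[v(t_{i-1}) + v(t_i)].
Sum = -71.375.

-71.375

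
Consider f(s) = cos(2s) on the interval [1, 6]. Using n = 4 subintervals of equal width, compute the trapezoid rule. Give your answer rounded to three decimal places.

Δs = (6 − 1)/4 = 1.25.
f(1) ≈ -0.416, f(2.25) ≈ -0.211, f(3.5) ≈ 0.754, f(4.75) ≈ -0.997, f(6) ≈ 0.844.
T_4 = (Δs/2)·[f(s_0) + 2f(s_1) + 2f(s_2) + 2f(s_3) + f(s_4)].
Sum ≈ -0.300.

-0.300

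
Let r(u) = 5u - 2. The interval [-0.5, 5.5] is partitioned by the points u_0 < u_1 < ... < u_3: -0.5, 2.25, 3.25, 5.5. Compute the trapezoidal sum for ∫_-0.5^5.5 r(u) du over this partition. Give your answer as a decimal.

Subinterval widths: 2.75, 1, 2.25.
r(-0.5) = -4.5, r(2.25) = 9.25, r(3.25) = 14.25, r(5.5) = 25.5.
On each subinterval the trapezoid contributes (Δu_i/2)·[r(u_{i-1}) + r(u_i)].
Sum = 63.

63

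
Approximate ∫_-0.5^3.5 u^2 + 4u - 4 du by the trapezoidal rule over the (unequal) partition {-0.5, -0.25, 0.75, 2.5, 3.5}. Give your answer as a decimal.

23.5625

Subinterval widths: 0.25, 1, 1.75, 1.
f(-0.5) = -5.75, f(-0.25) = -4.9375, f(0.75) = -0.4375, f(2.5) = 12.25, f(3.5) = 22.25.
On each subinterval the trapezoid contributes (Δu_i/2)·[f(u_{i-1}) + f(u_i)].
Sum = 23.5625.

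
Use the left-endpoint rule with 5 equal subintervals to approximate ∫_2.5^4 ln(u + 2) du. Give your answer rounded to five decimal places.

Δu = (4 − 2.5)/5 = 0.3.
Left endpoints: 2.5, 2.8, 3.1, 3.4, 3.7.
f(2.5) ≈ 1.50408, f(2.8) ≈ 1.56862, f(3.1) ≈ 1.62924, f(3.4) ≈ 1.68640, f(3.7) ≈ 1.74047.
Sum = Δu · [f(2.5) + f(2.8) + f(3.1) + f(3.4) + f(3.7)].
Sum ≈ 2.43864.

2.43864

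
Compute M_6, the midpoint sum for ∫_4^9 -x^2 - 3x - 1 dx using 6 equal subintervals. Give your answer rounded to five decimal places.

Δx = (9 − 4)/6 = 5/6.
Midpoints: 53/12, 5.25, 73/12, 83/12, 7.75, 103/12.
f(53/12) = -4861/144, f(5.25) = -44.3125, f(73/12) = -8101/144, f(83/12) = -10021/144, f(7.75) = -84.3125, f(103/12) = -14461/144.
Sum = Δx · [f(53/12) + f(5.25) + f(73/12) + ...].
Sum ≈ -323.87731.

-323.87731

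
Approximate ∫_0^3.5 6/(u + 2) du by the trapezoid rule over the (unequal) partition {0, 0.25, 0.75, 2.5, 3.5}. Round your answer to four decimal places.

Subinterval widths: 0.25, 0.5, 1.75, 1.
f(0) = 3, f(0.25) = 8/3, f(0.75) = 24/11, f(2.5) = 4/3, f(3.5) = 12/11.
On each subinterval the trapezoid contributes (Δu_i/2)·[f(u_{i-1}) + f(u_i)].
Sum ≈ 6.2083.

6.2083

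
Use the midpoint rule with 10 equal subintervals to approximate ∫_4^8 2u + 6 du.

Δu = (8 − 4)/10 = 0.4.
Midpoints: 4.2, 4.6, 5, 5.4, 5.8, 6.2, 6.6, 7, 7.4, 7.8.
f(4.2) = 14.4, f(4.6) = 15.2, f(5) = 16, f(5.4) = 16.8, f(5.8) = 17.6, f(6.2) = 18.4, f(6.6) = 19.2, f(7) = 20, f(7.4) = 20.8, f(7.8) = 21.6.
Sum = Δu · [f(4.2) + f(4.6) + f(5) + ...].
Sum = 72.

72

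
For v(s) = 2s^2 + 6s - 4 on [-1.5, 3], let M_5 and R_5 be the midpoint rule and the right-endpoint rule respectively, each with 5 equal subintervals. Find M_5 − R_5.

M_5 = 21.8925.
R_5 = 41.94.
M_5 − R_5 = -20.0475.

-20.0475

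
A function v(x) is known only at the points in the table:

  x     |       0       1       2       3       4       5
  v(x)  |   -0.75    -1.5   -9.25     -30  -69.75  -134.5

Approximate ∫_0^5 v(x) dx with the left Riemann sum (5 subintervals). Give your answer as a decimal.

Δx = 1.
Sum = 1·[(-0.75) + (-1.5) + (-9.25) + (-30) + (-69.75)] = -111.25.

-111.25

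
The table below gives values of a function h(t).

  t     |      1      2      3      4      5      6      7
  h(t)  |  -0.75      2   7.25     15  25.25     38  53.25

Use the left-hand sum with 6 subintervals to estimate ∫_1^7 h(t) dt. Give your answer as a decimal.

86.75

Δt = 1.
Sum = 1·[(-0.75) + 2 + 7.25 + 15 + 25.25 + 38] = 86.75.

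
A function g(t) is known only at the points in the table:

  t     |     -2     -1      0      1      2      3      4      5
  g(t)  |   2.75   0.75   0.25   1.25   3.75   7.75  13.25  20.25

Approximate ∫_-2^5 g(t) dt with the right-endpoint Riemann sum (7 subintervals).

47.25

Δt = 1.
Sum = 1·[0.75 + 0.25 + 1.25 + 3.75 + 7.75 + 13.25 + 20.25] = 47.25.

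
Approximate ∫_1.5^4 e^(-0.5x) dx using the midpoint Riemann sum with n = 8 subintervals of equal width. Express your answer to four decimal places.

Δx = (4 − 1.5)/8 = 0.3125.
Midpoints: 1.65625, 1.96875, 2.28125, 2.59375, 2.90625, 3.21875, 3.53125, 3.84375.
f(1.65625) ≈ 0.4369, f(1.96875) ≈ 0.3737, f(2.28125) ≈ 0.3196, f(2.59375) ≈ 0.2734, f(2.90625) ≈ 0.2338, f(3.21875) ≈ 0.2000, f(3.53125) ≈ 0.1711, f(3.84375) ≈ 0.1463.
Sum = Δx · [f(1.65625) + f(1.96875) + f(2.28125) + ...].
Sum ≈ 0.6734.

0.6734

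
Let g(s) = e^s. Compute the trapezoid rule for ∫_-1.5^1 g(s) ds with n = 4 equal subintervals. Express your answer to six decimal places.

2.575850

Δs = (1 − (-1.5))/4 = 0.625.
g(-1.5) ≈ 0.223130, g(-0.875) ≈ 0.416862, g(-0.25) ≈ 0.778801, g(0.375) ≈ 1.454991, g(1) ≈ 2.718282.
T_4 = (Δs/2)·[g(s_0) + 2g(s_1) + 2g(s_2) + 2g(s_3) + g(s_4)].
Sum ≈ 2.575850.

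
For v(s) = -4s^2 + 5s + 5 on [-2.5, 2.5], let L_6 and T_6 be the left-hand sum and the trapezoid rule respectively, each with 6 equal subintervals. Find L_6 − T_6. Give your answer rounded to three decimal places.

-10.417

L_6 ≈ -29.39815.
T_6 ≈ -18.98148.
L_6 − T_6 ≈ -10.417.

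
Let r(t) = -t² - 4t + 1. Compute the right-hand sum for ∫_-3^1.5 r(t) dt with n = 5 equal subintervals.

2.205

Δt = (1.5 − (-3))/5 = 0.9.
Right endpoints: -2.1, -1.2, -0.3, 0.6, 1.5.
r(-2.1) = 4.99, r(-1.2) = 4.36, r(-0.3) = 2.11, r(0.6) = -1.76, r(1.5) = -7.25.
Sum = Δt · [r(-2.1) + r(-1.2) + r(-0.3) + r(0.6) + r(1.5)].
Sum = 2.205.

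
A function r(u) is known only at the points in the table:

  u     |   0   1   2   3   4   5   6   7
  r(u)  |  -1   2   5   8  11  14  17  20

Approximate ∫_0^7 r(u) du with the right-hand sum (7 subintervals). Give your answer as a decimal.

Δu = 1.
Sum = 1·[2 + 5 + 8 + 11 + 14 + 17 + 20] = 77.

77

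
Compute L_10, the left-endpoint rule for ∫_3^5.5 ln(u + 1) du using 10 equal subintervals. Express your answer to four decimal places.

4.0603

Δu = (5.5 − 3)/10 = 0.25.
Left endpoints: 3, 3.25, 3.5, 3.75, 4, 4.25, 4.5, 4.75, 5, 5.25.
f(3) ≈ 1.3863, f(3.25) ≈ 1.4469, f(3.5) ≈ 1.5041, f(3.75) ≈ 1.5581, f(4) ≈ 1.6094, f(4.25) ≈ 1.6582, f(4.5) ≈ 1.7047, f(4.75) ≈ 1.7492, f(5) ≈ 1.7918, f(5.25) ≈ 1.8326.
Sum = Δu · [f(3) + f(3.25) + f(3.5) + ...].
Sum ≈ 4.0603.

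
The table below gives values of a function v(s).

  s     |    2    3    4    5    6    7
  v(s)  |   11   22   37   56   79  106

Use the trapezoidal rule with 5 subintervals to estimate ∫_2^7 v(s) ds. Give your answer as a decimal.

Δs = 1.
T_5 = (1/2)·[11 + 2·22 + 2·37 + 2·56 + 2·79 + 106] = 252.5.

252.5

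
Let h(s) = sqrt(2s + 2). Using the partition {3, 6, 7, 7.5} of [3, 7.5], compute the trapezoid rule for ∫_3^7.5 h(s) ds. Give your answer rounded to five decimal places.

Subinterval widths: 3, 1, 0.5.
h(3) ≈ 2.82843, h(6) ≈ 3.74166, h(7) ≈ 4.00000, h(7.5) ≈ 4.12311.
On each subinterval the trapezoid contributes (Δs_i/2)·[h(s_{i-1}) + h(s_i)].
Sum ≈ 15.75673.

15.75673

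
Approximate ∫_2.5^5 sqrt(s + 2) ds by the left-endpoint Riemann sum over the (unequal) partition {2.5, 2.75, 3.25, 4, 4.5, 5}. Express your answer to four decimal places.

5.8380

Subinterval widths: 0.25, 0.5, 0.75, 0.5, 0.5.
Left endpoints: 2.5, 2.75, 3.25, 4, 4.5.
f(2.5) ≈ 2.1213, f(2.75) ≈ 2.1794, f(3.25) ≈ 2.2913, f(4) ≈ 2.4495, f(4.5) ≈ 2.5495.
Sum = Σ Δs_i · f(s_i).
Sum ≈ 5.8380.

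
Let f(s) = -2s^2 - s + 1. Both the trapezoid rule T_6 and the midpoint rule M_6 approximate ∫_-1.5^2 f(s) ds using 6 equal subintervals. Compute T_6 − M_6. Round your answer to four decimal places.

T_6 ≈ -5.355324.
M_6 ≈ -4.759838.
T_6 − M_6 ≈ -0.5955.

-0.5955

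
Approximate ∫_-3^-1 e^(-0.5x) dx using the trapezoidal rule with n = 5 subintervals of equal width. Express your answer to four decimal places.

5.6848

Δx = (-1 − (-3))/5 = 0.4.
f(-3) ≈ 4.4817, f(-2.6) ≈ 3.6693, f(-2.2) ≈ 3.0042, f(-1.8) ≈ 2.4596, f(-1.4) ≈ 2.0138, f(-1) ≈ 1.6487.
T_5 = (Δx/2)·[f(x_0) + 2f(x_1) + ... + 2f(x_{4}) + f(x_5)].
Sum ≈ 5.6848.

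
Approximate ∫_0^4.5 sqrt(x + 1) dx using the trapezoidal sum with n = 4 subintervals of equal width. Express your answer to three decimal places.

Δx = (4.5 − 0)/4 = 1.125.
f(0) ≈ 1.000, f(1.125) ≈ 1.458, f(2.25) ≈ 1.803, f(3.375) ≈ 2.092, f(4.5) ≈ 2.345.
T_4 = (Δx/2)·[f(x_0) + 2f(x_1) + 2f(x_2) + 2f(x_3) + f(x_4)].
Sum ≈ 7.903.

7.903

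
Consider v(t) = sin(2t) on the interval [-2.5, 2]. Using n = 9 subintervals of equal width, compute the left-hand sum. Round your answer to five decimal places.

0.85786

Δt = (2 − (-2.5))/9 = 0.5.
Left endpoints: -2.5, -2, -1.5, -1, -0.5, 0, 0.5, 1, 1.5.
v(-2.5) ≈ 0.95892, v(-2) ≈ 0.75680, v(-1.5) ≈ -0.14112, v(-1) ≈ -0.90930, v(-0.5) ≈ -0.84147, v(0) ≈ 0.00000, v(0.5) ≈ 0.84147, v(1) ≈ 0.90930, v(1.5) ≈ 0.14112.
Sum = Δt · [v(-2.5) + v(-2) + v(-1.5) + ...].
Sum ≈ 0.85786.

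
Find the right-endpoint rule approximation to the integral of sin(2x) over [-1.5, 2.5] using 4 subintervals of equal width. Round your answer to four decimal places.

Δx = (2.5 − (-1.5))/4 = 1.
Right endpoints: -0.5, 0.5, 1.5, 2.5.
f(-0.5) ≈ -0.8415, f(0.5) ≈ 0.8415, f(1.5) ≈ 0.1411, f(2.5) ≈ -0.9589.
Sum = Δx · [f(-0.5) + f(0.5) + f(1.5) + f(2.5)].
Sum ≈ -0.8178.

-0.8178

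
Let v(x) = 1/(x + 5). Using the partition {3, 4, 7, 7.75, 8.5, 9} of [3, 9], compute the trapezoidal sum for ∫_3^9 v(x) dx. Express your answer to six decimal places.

0.563949

Subinterval widths: 1, 3, 0.75, 0.75, 0.5.
v(3) = 0.125, v(4) = 1/9, v(7) = 1/12, v(7.75) = 4/51, v(8.5) = 2/27, v(9) = 1/14.
On each subinterval the trapezoid contributes (Δx_i/2)·[v(x_{i-1}) + v(x_i)].
Sum ≈ 0.563949.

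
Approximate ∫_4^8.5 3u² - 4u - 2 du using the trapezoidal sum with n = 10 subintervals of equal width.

429.080625

Δu = (8.5 − 4)/10 = 0.45.
f(4) = 30, f(4.45) = 39.6075, f(4.9) = 50.43, f(5.35) = 62.4675, f(5.8) = 75.72, f(6.25) = 90.1875, f(6.7) = 105.87, f(7.15) = 122.7675, f(7.6) = 140.88, f(8.05) = 160.2075, f(8.5) = 180.75.
T_10 = (Δu/2)·[f(u_0) + 2f(u_1) + ... + 2f(u_{9}) + f(u_10)].
Sum = 429.080625.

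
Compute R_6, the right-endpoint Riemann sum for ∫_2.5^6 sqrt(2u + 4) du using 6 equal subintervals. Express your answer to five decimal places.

12.62264

Δu = (6 − 2.5)/6 = 7/12.
Right endpoints: 37/12, 11/3, 4.25, 29/6, 65/12, 6.
f(37/12) ≈ 3.18852, f(11/3) ≈ 3.36650, f(4.25) ≈ 3.53553, f(29/6) ≈ 3.69685, f(65/12) ≈ 3.85141, f(6) ≈ 4.00000.
Sum = Δu · [f(37/12) + f(11/3) + f(4.25) + ...].
Sum ≈ 12.62264.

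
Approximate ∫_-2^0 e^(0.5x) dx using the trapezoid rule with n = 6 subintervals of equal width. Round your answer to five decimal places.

Δx = (0 − (-2))/6 = 1/3.
f(-2) ≈ 0.36788, f(-5/3) ≈ 0.43460, f(-4/3) ≈ 0.51342, f(-1) ≈ 0.60653, f(-2/3) ≈ 0.71653, f(-1/3) ≈ 0.84648, f(0) ≈ 1.00000.
T_6 = (Δx/2)·[f(x_0) + 2f(x_1) + ... + 2f(x_{5}) + f(x_6)].
Sum ≈ 1.26717.

1.26717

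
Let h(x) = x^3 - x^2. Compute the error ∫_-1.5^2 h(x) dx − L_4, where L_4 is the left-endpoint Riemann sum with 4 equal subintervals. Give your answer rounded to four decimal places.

4.3226

Exact integral: ∫_-1.5^2 h(x) dx ≈ -1.057292.
L_4 ≈ -5.379883.
Error ≈ -1.057292 − (-5.379883) ≈ 4.3226.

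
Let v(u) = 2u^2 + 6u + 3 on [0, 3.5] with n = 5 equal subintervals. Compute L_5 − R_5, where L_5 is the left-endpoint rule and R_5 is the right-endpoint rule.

-31.85

L_5 = 60.48.
R_5 = 92.33.
L_5 − R_5 = -31.85.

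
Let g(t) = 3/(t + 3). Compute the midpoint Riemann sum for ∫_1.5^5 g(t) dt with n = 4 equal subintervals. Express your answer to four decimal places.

Δt = (5 − 1.5)/4 = 0.875.
Midpoints: 1.9375, 2.8125, 3.6875, 4.5625.
g(1.9375) = 48/79, g(2.8125) = 16/31, g(3.6875) = 48/107, g(4.5625) = 48/121.
Sum = Δt · [g(1.9375) + g(2.8125) + g(3.6875) + g(4.5625)].
Sum ≈ 1.7229.

1.7229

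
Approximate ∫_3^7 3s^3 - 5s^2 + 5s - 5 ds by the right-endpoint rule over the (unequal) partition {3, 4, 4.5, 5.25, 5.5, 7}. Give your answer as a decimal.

1773.56640625

Subinterval widths: 1, 0.5, 0.75, 0.25, 1.5.
Right endpoints: 4, 4.5, 5.25, 5.5, 7.
f(4) = 127, f(4.5) = 189.625, f(5.25) = 317.546875, f(5.5) = 370.375, f(7) = 814.
Sum = Σ Δs_i · f(s_i).
Sum = 1773.56640625.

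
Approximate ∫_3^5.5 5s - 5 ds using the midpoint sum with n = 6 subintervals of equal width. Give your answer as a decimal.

40.625

Δs = (5.5 − 3)/6 = 5/12.
Midpoints: 77/24, 3.625, 97/24, 107/24, 4.875, 127/24.
f(77/24) = 265/24, f(3.625) = 13.125, f(97/24) = 365/24, f(107/24) = 415/24, f(4.875) = 19.375, f(127/24) = 515/24.
Sum = Δs · [f(77/24) + f(3.625) + f(97/24) + ...].
Sum = 40.625.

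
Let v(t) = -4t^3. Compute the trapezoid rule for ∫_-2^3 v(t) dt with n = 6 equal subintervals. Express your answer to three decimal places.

-68.472

Δt = (3 − (-2))/6 = 5/6.
v(-2) = 32, v(-7/6) = 343/54, v(-1/3) = 4/27, v(0.5) = -0.5, v(4/3) = -256/27, v(13/6) = -2197/54, v(3) = -108.
T_6 = (Δt/2)·[v(t_0) + 2v(t_1) + ... + 2v(t_{5}) + v(t_6)].
Sum ≈ -68.472.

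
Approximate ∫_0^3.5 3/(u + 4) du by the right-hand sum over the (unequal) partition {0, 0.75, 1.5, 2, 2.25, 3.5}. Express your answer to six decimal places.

Subinterval widths: 0.75, 0.75, 0.5, 0.25, 1.25.
Right endpoints: 0.75, 1.5, 2, 2.25, 3.5.
f(0.75) = 12/19, f(1.5) = 6/11, f(2) = 0.5, f(2.25) = 0.48, f(3.5) = 0.4.
Sum = Σ Δu_i · f(u_i).
Sum ≈ 1.752775.

1.752775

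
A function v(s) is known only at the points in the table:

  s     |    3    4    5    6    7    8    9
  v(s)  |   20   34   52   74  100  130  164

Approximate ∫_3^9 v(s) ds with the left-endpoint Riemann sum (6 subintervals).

410

Δs = 1.
Sum = 1·[20 + 34 + 52 + 74 + 100 + 130] = 410.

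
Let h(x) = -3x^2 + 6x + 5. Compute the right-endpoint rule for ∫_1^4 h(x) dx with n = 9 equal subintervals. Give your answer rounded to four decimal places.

-7.6667

Δx = (4 − 1)/9 = 1/3.
Right endpoints: 4/3, 5/3, 2, 7/3, 8/3, 3, 10/3, 11/3, 4.
h(4/3) = 23/3, h(5/3) = 20/3, h(2) = 5, h(7/3) = 8/3, h(8/3) = -1/3, h(3) = -4, h(10/3) = -25/3, h(11/3) = -40/3, h(4) = -19.
Sum = Δx · [h(4/3) + h(5/3) + h(2) + ...].
Sum ≈ -7.6667.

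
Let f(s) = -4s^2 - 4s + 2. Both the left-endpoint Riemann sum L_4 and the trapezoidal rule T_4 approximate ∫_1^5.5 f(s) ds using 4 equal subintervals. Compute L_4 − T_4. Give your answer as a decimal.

75.9375

L_4 = -197.859375.
T_4 = -273.796875.
L_4 − T_4 = 75.9375.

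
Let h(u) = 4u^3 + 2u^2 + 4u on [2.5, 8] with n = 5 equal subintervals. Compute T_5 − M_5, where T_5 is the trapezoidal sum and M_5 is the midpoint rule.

T_5 = 4575.45.
M_5 = 4467.30625.
T_5 − M_5 = 108.14375.

108.14375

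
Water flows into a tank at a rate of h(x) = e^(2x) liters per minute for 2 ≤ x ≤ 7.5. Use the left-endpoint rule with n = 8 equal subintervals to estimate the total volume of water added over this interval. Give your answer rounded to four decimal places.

Δx = (7.5 − 2)/8 = 0.6875.
Left endpoints: 2, 2.6875, 3.375, 4.0625, 4.75, 5.4375, 6.125, 6.8125.
h(2) ≈ 54.5982, h(2.6875) ≈ 215.9399, h(3.375) ≈ 854.0588, h(4.0625) ≈ 3377.8679, h(4.75) ≈ 13359.7268, h(5.4375) ≈ 52838.7446, h(6.125) ≈ 208981.2889, h(6.8125) ≈ 826537.0311.
Sum = Δx · [h(2) + h(2.6875) + h(3.375) + ...].
Sum ≈ 760525.7386.

760525.7386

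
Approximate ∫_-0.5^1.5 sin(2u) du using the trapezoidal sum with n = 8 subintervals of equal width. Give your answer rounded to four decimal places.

Δu = (1.5 − (-0.5))/8 = 0.25.
f(-0.5) ≈ -0.8415, f(-0.25) ≈ -0.4794, f(0) ≈ 0.0000, f(0.25) ≈ 0.4794, f(0.5) ≈ 0.8415, f(0.75) ≈ 0.9975, f(1) ≈ 0.9093, f(1.25) ≈ 0.5985, f(1.5) ≈ 0.1411.
T_8 = (Δu/2)·[f(u_0) + 2f(u_1) + ... + 2f(u_{7}) + f(u_8)].
Sum ≈ 0.7491.

0.7491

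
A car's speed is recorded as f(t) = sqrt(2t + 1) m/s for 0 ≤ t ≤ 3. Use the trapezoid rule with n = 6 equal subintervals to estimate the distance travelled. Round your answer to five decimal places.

Δt = (3 − 0)/6 = 0.5.
f(0) ≈ 1.00000, f(0.5) ≈ 1.41421, f(1) ≈ 1.73205, f(1.5) ≈ 2.00000, f(2) ≈ 2.23607, f(2.5) ≈ 2.44949, f(3) ≈ 2.64575.
T_6 = (Δt/2)·[f(t_0) + 2f(t_1) + ... + 2f(t_{5}) + f(t_6)].
Sum ≈ 5.82735.

5.82735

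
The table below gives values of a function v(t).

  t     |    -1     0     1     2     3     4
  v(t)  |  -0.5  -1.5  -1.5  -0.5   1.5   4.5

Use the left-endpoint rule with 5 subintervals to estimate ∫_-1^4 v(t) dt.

Δt = 1.
Sum = 1·[(-0.5) + (-1.5) + (-1.5) + (-0.5) + 1.5] = -2.5.

-2.5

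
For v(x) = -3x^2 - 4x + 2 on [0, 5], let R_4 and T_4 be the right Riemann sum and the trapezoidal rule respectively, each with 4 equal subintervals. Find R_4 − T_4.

-59.375

R_4 = -228.28125.
T_4 = -168.90625.
R_4 − T_4 = -59.375.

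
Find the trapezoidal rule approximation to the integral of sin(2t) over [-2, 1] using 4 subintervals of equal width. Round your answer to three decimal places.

-0.096

Δt = (1 − (-2))/4 = 0.75.
f(-2) ≈ 0.757, f(-1.25) ≈ -0.598, f(-0.5) ≈ -0.841, f(0.25) ≈ 0.479, f(1) ≈ 0.909.
T_4 = (Δt/2)·[f(t_0) + 2f(t_1) + 2f(t_2) + 2f(t_3) + f(t_4)].
Sum ≈ -0.096.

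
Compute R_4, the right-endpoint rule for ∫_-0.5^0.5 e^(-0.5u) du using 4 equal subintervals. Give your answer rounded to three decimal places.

0.949

Δu = (0.5 − (-0.5))/4 = 0.25.
Right endpoints: -0.25, 0, 0.25, 0.5.
f(-0.25) ≈ 1.133, f(0) ≈ 1.000, f(0.25) ≈ 0.882, f(0.5) ≈ 0.779.
Sum = Δu · [f(-0.25) + f(0) + f(0.25) + f(0.5)].
Sum ≈ 0.949.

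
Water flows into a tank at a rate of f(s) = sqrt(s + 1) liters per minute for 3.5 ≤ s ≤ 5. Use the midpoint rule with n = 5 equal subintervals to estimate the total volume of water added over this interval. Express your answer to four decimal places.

Δs = (5 − 3.5)/5 = 0.3.
Midpoints: 3.65, 3.95, 4.25, 4.55, 4.85.
f(3.65) ≈ 2.1564, f(3.95) ≈ 2.2249, f(4.25) ≈ 2.2913, f(4.55) ≈ 2.3558, f(4.85) ≈ 2.4187.
Sum = Δs · [f(3.65) + f(3.95) + f(4.25) + f(4.55) + f(4.85)].
Sum ≈ 3.4341.

3.4341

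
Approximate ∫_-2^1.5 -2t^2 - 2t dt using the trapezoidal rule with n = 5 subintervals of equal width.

Δt = (1.5 − (-2))/5 = 0.7.
f(-2) = -4, f(-1.3) = -0.78, f(-0.6) = 0.48, f(0.1) = -0.22, f(0.8) = -2.88, f(1.5) = -7.5.
T_5 = (Δt/2)·[f(t_0) + 2f(t_1) + ... + 2f(t_{4}) + f(t_5)].
Sum = -6.405.

-6.405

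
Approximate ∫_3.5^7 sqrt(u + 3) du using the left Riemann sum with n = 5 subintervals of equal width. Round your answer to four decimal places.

9.8180

Δu = (7 − 3.5)/5 = 0.7.
Left endpoints: 3.5, 4.2, 4.9, 5.6, 6.3.
f(3.5) ≈ 2.5495, f(4.2) ≈ 2.6833, f(4.9) ≈ 2.8107, f(5.6) ≈ 2.9326, f(6.3) ≈ 3.0496.
Sum = Δu · [f(3.5) + f(4.2) + f(4.9) + f(5.6) + f(6.3)].
Sum ≈ 9.8180.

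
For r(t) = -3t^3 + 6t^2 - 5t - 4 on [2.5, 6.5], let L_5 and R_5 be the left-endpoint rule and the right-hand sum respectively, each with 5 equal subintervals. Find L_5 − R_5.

464.8

L_5 = -679.82.
R_5 = -1144.62.
L_5 − R_5 = 464.8.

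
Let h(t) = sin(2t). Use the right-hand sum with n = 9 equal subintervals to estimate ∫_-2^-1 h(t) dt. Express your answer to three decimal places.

-0.211

Δt = (-1 − (-2))/9 = 1/9.
Right endpoints: -17/9, -16/9, -5/3, -14/9, -13/9, -4/3, -11/9, -10/9, -1.
h(-17/9) ≈ 0.594, h(-16/9) ≈ 0.402, h(-5/3) ≈ 0.191, h(-14/9) ≈ -0.030, h(-13/9) ≈ -0.250, h(-4/3) ≈ -0.457, h(-11/9) ≈ -0.642, h(-10/9) ≈ -0.795, h(-1) ≈ -0.909.
Sum = Δt · [h(-17/9) + h(-16/9) + h(-5/3) + ...].
Sum ≈ -0.211.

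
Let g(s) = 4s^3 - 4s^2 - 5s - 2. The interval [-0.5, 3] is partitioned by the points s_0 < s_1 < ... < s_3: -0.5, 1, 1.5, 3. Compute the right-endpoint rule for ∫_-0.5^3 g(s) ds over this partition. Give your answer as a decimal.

Subinterval widths: 1.5, 0.5, 1.5.
Right endpoints: 1, 1.5, 3.
g(1) = -7, g(1.5) = -5, g(3) = 55.
Sum = Σ Δs_i · g(s_i).
Sum = 69.5.

69.5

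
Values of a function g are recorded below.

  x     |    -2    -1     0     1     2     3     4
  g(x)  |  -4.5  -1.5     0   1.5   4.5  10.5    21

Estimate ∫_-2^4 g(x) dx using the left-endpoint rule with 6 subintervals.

Δx = 1.
Sum = 1·[(-4.5) + (-1.5) + 0 + 1.5 + 4.5 + 10.5] = 10.5.

10.5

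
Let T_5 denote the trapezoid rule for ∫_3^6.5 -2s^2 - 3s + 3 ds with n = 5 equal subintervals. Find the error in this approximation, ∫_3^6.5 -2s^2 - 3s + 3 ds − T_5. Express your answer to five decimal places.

Exact integral: ∫_3^6.5 f(s) ds ≈ -204.4583333.
T_5 = -205.03.
Error ≈ -204.4583333 − (-205.03) ≈ 0.57167.

0.57167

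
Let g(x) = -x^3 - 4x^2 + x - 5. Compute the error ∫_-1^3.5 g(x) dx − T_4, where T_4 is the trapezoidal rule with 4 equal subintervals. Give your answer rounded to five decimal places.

7.35645

Exact integral: ∫_-1^3.5 g(x) dx = -112.640625.
T_4 ≈ -119.9970703.
Error ≈ -112.640625 − (-119.9970703) ≈ 7.35645.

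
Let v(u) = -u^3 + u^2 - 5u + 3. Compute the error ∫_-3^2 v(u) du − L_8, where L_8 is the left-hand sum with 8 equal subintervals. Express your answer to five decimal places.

Exact integral: ∫_-3^2 v(u) du ≈ 55.4166667.
L_8 = 76.54296875.
Error ≈ 55.4166667 − 76.54296875 ≈ -21.12630.

-21.12630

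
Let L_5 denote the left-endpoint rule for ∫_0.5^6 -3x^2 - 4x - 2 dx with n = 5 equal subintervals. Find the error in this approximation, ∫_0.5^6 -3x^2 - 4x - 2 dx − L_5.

-67.76

Exact integral: ∫_0.5^6 f(x) dx = -298.375.
L_5 = -230.615.
Error = -298.375 − (-230.615) = -67.76.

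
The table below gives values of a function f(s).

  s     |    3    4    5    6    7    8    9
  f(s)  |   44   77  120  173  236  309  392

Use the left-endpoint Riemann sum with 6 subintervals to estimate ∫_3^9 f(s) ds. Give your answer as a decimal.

Δs = 1.
Sum = 1·[44 + 77 + 120 + 173 + 236 + 309] = 959.

959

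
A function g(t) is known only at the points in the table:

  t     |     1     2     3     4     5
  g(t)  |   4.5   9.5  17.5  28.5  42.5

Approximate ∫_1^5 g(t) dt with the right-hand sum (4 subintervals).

Δt = 1.
Sum = 1·[9.5 + 17.5 + 28.5 + 42.5] = 98.

98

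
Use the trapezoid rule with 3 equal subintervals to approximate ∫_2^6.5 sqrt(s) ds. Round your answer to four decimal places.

9.1331

Δs = (6.5 − 2)/3 = 1.5.
f(2) ≈ 1.4142, f(3.5) ≈ 1.8708, f(5) ≈ 2.2361, f(6.5) ≈ 2.5495.
T_3 = (Δs/2)·[f(s_0) + 2f(s_1) + 2f(s_2) + f(s_3)].
Sum ≈ 9.1331.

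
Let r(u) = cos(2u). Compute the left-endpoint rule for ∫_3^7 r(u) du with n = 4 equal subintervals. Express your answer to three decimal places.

Δu = (7 − 3)/4 = 1.
Left endpoints: 3, 4, 5, 6.
r(3) ≈ 0.960, r(4) ≈ -0.146, r(5) ≈ -0.839, r(6) ≈ 0.844.
Sum = Δu · [r(3) + r(4) + r(5) + r(6)].
Sum ≈ 0.819.

0.819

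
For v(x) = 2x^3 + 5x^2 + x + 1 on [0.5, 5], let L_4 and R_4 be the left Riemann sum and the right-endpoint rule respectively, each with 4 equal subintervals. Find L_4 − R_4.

L_4 ≈ 345.251953.
R_4 ≈ 770.501953.
L_4 − R_4 = -425.25.

-425.25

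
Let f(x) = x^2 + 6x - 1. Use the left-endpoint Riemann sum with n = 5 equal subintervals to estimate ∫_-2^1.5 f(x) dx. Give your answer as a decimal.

-11.41

Δx = (1.5 − (-2))/5 = 0.7.
Left endpoints: -2, -1.3, -0.6, 0.1, 0.8.
f(-2) = -9, f(-1.3) = -7.11, f(-0.6) = -4.24, f(0.1) = -0.39, f(0.8) = 4.44.
Sum = Δx · [f(-2) + f(-1.3) + f(-0.6) + f(0.1) + f(0.8)].
Sum = -11.41.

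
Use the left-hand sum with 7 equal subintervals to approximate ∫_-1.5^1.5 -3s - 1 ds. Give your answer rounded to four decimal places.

Δs = (1.5 − (-1.5))/7 = 3/7.
Left endpoints: -1.5, -15/14, -9/14, -3/14, 3/14, 9/14, 15/14.
f(-1.5) = 3.5, f(-15/14) = 31/14, f(-9/14) = 13/14, f(-3/14) = -5/14, f(3/14) = -23/14, f(9/14) = -41/14, f(15/14) = -59/14.
Sum = Δs · [f(-1.5) + f(-15/14) + f(-9/14) + ...].
Sum ≈ -1.0714.

-1.0714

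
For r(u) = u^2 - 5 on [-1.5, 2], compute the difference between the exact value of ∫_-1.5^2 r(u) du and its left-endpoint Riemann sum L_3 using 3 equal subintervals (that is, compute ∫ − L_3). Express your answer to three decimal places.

0.227

Exact integral: ∫_-1.5^2 r(u) du ≈ -13.70833.
L_3 ≈ -13.93519.
Error ≈ -13.70833 − (-13.93519) ≈ 0.227.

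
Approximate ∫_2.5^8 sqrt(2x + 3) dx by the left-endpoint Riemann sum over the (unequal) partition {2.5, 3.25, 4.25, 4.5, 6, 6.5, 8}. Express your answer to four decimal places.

Subinterval widths: 0.75, 1, 0.25, 1.5, 0.5, 1.5.
Left endpoints: 2.5, 3.25, 4.25, 4.5, 6, 6.5.
f(2.5) ≈ 2.8284, f(3.25) ≈ 3.0822, f(4.25) ≈ 3.3912, f(4.5) ≈ 3.4641, f(6) ≈ 3.8730, f(6.5) ≈ 4.0000.
Sum = Σ Δx_i · f(x_i).
Sum ≈ 19.1840.

19.1840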